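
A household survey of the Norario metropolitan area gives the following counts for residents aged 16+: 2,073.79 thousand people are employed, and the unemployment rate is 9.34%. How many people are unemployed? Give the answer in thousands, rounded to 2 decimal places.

About 213.65 thousand are unemployed.

Let U be the number unemployed. The labor force is E + U, and U/(E+U) = 0.0934.
So U = 0.0934 × 2,073.79 / (1 − 0.0934) = 193.6920 / 0.9066 ≈ 213.65 thousand.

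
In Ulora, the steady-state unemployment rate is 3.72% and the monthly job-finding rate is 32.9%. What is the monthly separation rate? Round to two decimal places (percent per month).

Separation rate ≈ 1.27% per month.

From u* = s/(s+f): s = u·f/(1−u).
s = 0.0372 × 32.9 / (1 − 0.0372) = 1.2239 / 0.9628 ≈ 1.27% per month.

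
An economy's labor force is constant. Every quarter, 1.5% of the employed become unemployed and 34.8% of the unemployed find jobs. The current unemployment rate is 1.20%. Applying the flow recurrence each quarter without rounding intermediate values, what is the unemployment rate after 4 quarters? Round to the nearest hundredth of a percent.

Unemployment rate after four quarters ≈ 3.65%.

With a fixed labor force, u_{t+1} = u_t + s·(1−u_t) − f·u_t = u_t·(1−s−f) + s.
Here 1−s−f = 0.637 and s = 0.015.
u_1 = 0.012000 × 0.637 + 0.015 = 0.022644.
u_2 = 0.022644 × 0.637 + 0.015 = 0.029424.
u_3 = 0.029424 × 0.637 + 0.015 = 0.033743.
u_4 = 0.033743 × 0.637 + 0.015 = 0.036494.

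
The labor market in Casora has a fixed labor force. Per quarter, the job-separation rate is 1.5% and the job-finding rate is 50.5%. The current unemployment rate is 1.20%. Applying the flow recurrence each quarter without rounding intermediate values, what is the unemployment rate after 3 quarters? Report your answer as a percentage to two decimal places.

Unemployment rate after three quarters ≈ 2.70%.

With a fixed labor force, u_{t+1} = u_t + s·(1−u_t) − f·u_t = u_t·(1−s−f) + s.
Here 1−s−f = 0.480 and s = 0.015.
u_1 = 0.012000 × 0.480 + 0.015 = 0.020760.
u_2 = 0.020760 × 0.480 + 0.015 = 0.024965.
u_3 = 0.024965 × 0.480 + 0.015 = 0.026983.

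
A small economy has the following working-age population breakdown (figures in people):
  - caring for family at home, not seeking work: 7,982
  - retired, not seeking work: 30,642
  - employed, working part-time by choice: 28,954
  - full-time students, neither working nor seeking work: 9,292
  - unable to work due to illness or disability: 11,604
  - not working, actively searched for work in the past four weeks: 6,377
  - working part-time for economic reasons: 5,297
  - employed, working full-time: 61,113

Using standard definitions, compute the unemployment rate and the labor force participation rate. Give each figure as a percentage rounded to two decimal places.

Employed = 28,954 + 5,297 + 61,113 = 95,364 (anyone who worked, including part-time for economic reasons, counts as employed).
Unemployed = 6,377.
Labor force = 95,364 + 6,377 = 101,741.
Not in labor force = 7,982 + 30,642 + 9,292 + 11,604 = 59,520 (those not working and not actively searching are outside the labor force).
Civilian working-age population = 101,741 + 59,520 = 161,261.
Unemployment rate = 6,377 / 101,741 = 6.27%.
Labor force participation rate = 101,741 / 161,261 = 63.09%.

Unemployment rate ≈ 6.27%; labor force participation rate ≈ 63.09%.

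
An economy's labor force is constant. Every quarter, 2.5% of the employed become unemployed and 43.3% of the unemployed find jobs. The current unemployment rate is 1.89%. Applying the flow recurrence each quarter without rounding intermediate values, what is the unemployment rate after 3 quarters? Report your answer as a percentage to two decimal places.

Unemployment rate after three quarters ≈ 4.89%.

With a fixed labor force, u_{t+1} = u_t + s·(1−u_t) − f·u_t = u_t·(1−s−f) + s.
Here 1−s−f = 0.542 and s = 0.025.
u_1 = 0.018900 × 0.542 + 0.025 = 0.035244.
u_2 = 0.035244 × 0.542 + 0.025 = 0.044102.
u_3 = 0.044102 × 0.542 + 0.025 = 0.048903.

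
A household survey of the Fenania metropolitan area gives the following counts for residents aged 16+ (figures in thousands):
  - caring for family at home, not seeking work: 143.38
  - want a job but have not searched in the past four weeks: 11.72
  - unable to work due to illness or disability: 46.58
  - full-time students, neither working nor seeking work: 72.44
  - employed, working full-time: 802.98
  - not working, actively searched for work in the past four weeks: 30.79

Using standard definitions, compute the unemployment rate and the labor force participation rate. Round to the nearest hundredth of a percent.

Employed = 802.98 thousand.
Unemployed = 30.79 thousand.
Labor force = 802.98 + 30.79 = 833.77 thousand.
Not in labor force = 143.38 + 11.72 + 46.58 + 72.44 = 274.12 thousand (those not working and not actively searching are outside the labor force — including those who want a job but have given up searching).
Civilian working-age population = 833.77 + 274.12 = 1,107.89 thousand.
Unemployment rate = 30.79 / 833.77 = 3.69%.
Labor force participation rate = 833.77 / 1,107.89 = 75.26%.

Unemployment rate ≈ 3.69%; labor force participation rate ≈ 75.26%.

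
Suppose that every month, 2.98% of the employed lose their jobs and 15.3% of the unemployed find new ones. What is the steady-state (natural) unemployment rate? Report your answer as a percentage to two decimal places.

Steady-state unemployment rate ≈ 16.30%.

At steady state the flows balance: s·E = f·U, so U/(E+U) = s/(s+f).
u* = 2.98 / (2.98 + 15.3) = 2.98 / 18.28 = 16.30%.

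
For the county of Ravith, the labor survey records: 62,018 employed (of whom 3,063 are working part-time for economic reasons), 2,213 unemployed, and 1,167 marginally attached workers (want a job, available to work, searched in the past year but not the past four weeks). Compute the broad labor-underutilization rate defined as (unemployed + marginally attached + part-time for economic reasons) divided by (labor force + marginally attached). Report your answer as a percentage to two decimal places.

Broad underutilization rate ≈ 9.85%.

Labor force = 62,018 + 2,213 = 64,231.
Numerator = 2,213 + 1,167 + 3,063 = 6,443.
Denominator = 64,231 + 1,167 = 65,398.
Broad rate = 6,443 / 65,398 = 9.85%.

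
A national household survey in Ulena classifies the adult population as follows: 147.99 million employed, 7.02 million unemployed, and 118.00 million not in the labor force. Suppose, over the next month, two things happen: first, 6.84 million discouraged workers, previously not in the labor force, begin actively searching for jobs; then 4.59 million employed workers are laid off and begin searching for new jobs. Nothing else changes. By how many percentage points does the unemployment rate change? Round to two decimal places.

Initially, labor force = 147.99 + 7.02 = 155.01 million, so u = 7.02/155.01 = 4.53%.
After the first change, unemployed and labor force both rise by 6.84 → E = 147.99, U = 13.86, labor force = 161.85 million.
After the second change, employed falls and unemployed rises by 4.59; labor force unchanged → E = 143.40, U = 18.45, labor force = 161.85 million.
New unemployment rate = 18.45 / 161.85 = 11.40%.
Change = 11.40% − 4.53% = +6.87 percentage points.

The unemployment rate changes by +6.87 percentage points.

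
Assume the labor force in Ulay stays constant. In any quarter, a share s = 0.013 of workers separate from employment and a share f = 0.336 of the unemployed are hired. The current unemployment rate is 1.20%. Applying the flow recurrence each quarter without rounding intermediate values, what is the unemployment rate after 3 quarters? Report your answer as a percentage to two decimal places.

Unemployment rate after three quarters ≈ 3.03%.

With a fixed labor force, u_{t+1} = u_t + s·(1−u_t) − f·u_t = u_t·(1−s−f) + s.
Here 1−s−f = 0.651 and s = 0.013.
u_1 = 0.012000 × 0.651 + 0.013 = 0.020812.
u_2 = 0.020812 × 0.651 + 0.013 = 0.026549.
u_3 = 0.026549 × 0.651 + 0.013 = 0.030283.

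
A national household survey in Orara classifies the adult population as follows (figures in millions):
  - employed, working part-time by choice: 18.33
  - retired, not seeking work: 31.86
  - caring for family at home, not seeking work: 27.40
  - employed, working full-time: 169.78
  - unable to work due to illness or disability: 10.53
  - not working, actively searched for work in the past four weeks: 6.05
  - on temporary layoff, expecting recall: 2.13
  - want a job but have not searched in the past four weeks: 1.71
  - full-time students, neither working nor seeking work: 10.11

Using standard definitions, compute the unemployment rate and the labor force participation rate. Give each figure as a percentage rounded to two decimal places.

Employed = 18.33 + 169.78 = 188.11 million.
Unemployed = 6.05 + 2.13 = 8.18 million (jobless and actively searching, or on temporary layoff).
Labor force = 188.11 + 8.18 = 196.29 million.
Not in labor force = 31.86 + 27.40 + 10.53 + 1.71 + 10.11 = 81.61 million (those not working and not actively searching are outside the labor force — including those who want a job but have given up searching).
Civilian working-age population = 196.29 + 81.61 = 277.90 million.
Unemployment rate = 8.18 / 196.29 = 4.17%.
Labor force participation rate = 196.29 / 277.90 = 70.63%.

Unemployment rate ≈ 4.17%; labor force participation rate ≈ 70.63%.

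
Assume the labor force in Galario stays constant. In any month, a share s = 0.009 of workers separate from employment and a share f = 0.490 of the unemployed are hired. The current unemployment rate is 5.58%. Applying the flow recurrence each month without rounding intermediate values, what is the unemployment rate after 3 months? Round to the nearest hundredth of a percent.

With a fixed labor force, u_{t+1} = u_t + s·(1−u_t) − f·u_t = u_t·(1−s−f) + s.
Here 1−s−f = 0.501 and s = 0.009.
u_1 = 0.055800 × 0.501 + 0.009 = 0.036956.
u_2 = 0.036956 × 0.501 + 0.009 = 0.027515.
u_3 = 0.027515 × 0.501 + 0.009 = 0.022785.

Unemployment rate after three months ≈ 2.28%.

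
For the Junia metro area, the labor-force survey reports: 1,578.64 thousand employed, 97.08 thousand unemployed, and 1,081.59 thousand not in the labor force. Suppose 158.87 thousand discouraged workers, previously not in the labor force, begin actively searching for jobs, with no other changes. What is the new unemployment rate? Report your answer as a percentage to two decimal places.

Initially, labor force = 1,578.64 + 97.08 = 1,675.72 thousand, so u = 97.08/1,675.72 = 5.79%.
After the change, unemployed and labor force both rise by 158.87 → E = 1,578.64, U = 255.95, labor force = 1,834.59 thousand.
New unemployment rate = 255.95 / 1,834.59 = 13.95%.

New unemployment rate ≈ 13.95%.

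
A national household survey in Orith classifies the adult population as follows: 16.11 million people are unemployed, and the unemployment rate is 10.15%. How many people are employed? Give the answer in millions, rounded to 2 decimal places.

About 142.61 million are employed.

Labor force = U / u = 16.11 / 0.1015 ≈ 158.72 million.
Employed = labor force − unemployed = 158.72 − 16.11 = 142.61 million.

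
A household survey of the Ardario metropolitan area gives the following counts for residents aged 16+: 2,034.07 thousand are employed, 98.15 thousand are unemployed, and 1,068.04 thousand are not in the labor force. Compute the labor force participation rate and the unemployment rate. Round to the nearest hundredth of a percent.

Labor force = employed + unemployed = 2,034.07 + 98.15 = 2,132.22 thousand.
Working-age population = 2,132.22 + 1,068.04 = 3,200.26 thousand.
Unemployment rate = 98.15 / 2,132.22 = 4.60%.
Labor force participation rate = 2,132.22 / 3,200.26 = 66.63%.

Labor force participation rate ≈ 66.63%; unemployment rate ≈ 4.60%.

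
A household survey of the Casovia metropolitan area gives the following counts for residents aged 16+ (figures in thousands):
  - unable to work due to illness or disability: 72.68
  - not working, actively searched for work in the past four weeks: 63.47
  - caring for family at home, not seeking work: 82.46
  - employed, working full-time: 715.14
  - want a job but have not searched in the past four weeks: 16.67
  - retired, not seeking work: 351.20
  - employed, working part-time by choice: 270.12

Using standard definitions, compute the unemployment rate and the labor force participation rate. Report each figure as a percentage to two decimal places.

Unemployment rate ≈ 6.05%; labor force participation rate ≈ 66.72%.

Employed = 715.14 + 270.12 = 985.26 thousand.
Unemployed = 63.47 thousand.
Labor force = 985.26 + 63.47 = 1,048.73 thousand.
Not in labor force = 72.68 + 82.46 + 16.67 + 351.20 = 523.01 thousand (those not working and not actively searching are outside the labor force — including those who want a job but have given up searching).
Civilian working-age population = 1,048.73 + 523.01 = 1,571.74 thousand.
Unemployment rate = 63.47 / 1,048.73 = 6.05%.
Labor force participation rate = 1,048.73 / 1,571.74 = 66.72%.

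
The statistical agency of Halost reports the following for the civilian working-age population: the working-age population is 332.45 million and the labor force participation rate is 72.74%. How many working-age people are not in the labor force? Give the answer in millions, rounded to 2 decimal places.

Share not in the labor force = 1 − 0.7274 = 0.2726.
Not in labor force = 0.2726 × 332.45 ≈ 90.63 million.

About 90.63 million are not in the labor force.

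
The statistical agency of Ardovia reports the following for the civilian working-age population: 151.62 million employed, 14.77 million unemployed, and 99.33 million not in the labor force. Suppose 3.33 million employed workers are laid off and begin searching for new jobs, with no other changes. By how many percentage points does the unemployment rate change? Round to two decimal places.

Initially, labor force = 151.62 + 14.77 = 166.39 million, so u = 14.77/166.39 = 8.88%.
After the change, employed falls and unemployed rises by 3.33; labor force unchanged → E = 148.29, U = 18.10, labor force = 166.39 million.
New unemployment rate = 18.10 / 166.39 = 10.88%.
Change = 10.88% − 8.88% = +2.00 percentage points.

The unemployment rate changes by +2.00 percentage points.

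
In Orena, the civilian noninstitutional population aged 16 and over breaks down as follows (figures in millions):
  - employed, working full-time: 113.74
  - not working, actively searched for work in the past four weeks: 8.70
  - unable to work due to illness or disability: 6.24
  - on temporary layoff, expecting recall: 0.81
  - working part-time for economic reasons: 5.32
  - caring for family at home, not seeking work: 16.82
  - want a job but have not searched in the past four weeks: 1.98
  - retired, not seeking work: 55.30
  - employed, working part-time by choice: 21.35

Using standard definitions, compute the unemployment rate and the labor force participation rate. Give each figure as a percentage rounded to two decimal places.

Employed = 113.74 + 5.32 + 21.35 = 140.41 million (anyone who worked, including part-time for economic reasons, counts as employed).
Unemployed = 8.70 + 0.81 = 9.51 million (jobless and actively searching, or on temporary layoff).
Labor force = 140.41 + 9.51 = 149.92 million.
Not in labor force = 6.24 + 16.82 + 1.98 + 55.30 = 80.34 million (those not working and not actively searching are outside the labor force — including those who want a job but have given up searching).
Civilian working-age population = 149.92 + 80.34 = 230.26 million.
Unemployment rate = 9.51 / 149.92 = 6.34%.
Labor force participation rate = 149.92 / 230.26 = 65.11%.

Unemployment rate ≈ 6.34%; labor force participation rate ≈ 65.11%.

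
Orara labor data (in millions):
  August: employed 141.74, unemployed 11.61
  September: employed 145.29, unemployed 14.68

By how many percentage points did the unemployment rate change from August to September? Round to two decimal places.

August: labor force = 141.74 + 11.61 = 153.35; u = 11.61/153.35 = 7.57%.
September: labor force = 145.29 + 14.68 = 159.97; u = 14.68/159.97 = 9.18%.
Change = 9.18% − 7.57% = +1.61 pp.

The unemployment rate changed by +1.61 percentage points.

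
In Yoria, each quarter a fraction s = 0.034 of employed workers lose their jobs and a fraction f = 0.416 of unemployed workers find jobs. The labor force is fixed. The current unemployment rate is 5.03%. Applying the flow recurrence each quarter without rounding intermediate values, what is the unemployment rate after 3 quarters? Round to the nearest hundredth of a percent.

With a fixed labor force, u_{t+1} = u_t + s·(1−u_t) − f·u_t = u_t·(1−s−f) + s.
Here 1−s−f = 0.550 and s = 0.034.
u_1 = 0.050300 × 0.550 + 0.034 = 0.061665.
u_2 = 0.061665 × 0.550 + 0.034 = 0.067916.
u_3 = 0.067916 × 0.550 + 0.034 = 0.071354.

Unemployment rate after three quarters ≈ 7.14%.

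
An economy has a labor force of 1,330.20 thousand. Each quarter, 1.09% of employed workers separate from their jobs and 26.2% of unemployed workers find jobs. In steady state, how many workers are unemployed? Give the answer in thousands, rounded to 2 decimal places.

About 53.13 thousand are unemployed in steady state.

Steady-state unemployment rate u* = s/(s+f) = 1.09/(1.09+26.2) = 0.039941.
Unemployed = u* × labor force = 0.039941 × 1,330.20 ≈ 53.13 thousand.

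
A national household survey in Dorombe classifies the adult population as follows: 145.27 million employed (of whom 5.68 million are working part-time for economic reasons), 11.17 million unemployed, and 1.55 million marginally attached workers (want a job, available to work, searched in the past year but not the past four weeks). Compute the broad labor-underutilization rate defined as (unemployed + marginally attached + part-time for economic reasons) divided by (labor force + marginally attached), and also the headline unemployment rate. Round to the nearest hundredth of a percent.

Broad underutilization rate ≈ 11.65%; headline unemployment rate ≈ 7.14%.

Labor force = 145.27 + 11.17 = 156.44 million.
Numerator = 11.17 + 1.55 + 5.68 = 18.40 million.
Denominator = 156.44 + 1.55 = 157.99 million.
Broad rate = 18.40 / 157.99 = 11.65%.
Headline unemployment rate = 11.17 / 156.44 = 7.14%.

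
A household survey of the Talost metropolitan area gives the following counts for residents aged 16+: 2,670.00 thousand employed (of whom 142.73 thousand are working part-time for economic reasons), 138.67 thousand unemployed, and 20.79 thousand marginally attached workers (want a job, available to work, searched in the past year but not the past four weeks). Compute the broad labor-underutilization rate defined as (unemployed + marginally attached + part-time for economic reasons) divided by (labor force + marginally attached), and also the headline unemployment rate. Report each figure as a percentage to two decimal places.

Labor force = 2,670.00 + 138.67 = 2,808.67 thousand.
Numerator = 138.67 + 20.79 + 142.73 = 302.19 thousand.
Denominator = 2,808.67 + 20.79 = 2,829.46 thousand.
Broad rate = 302.19 / 2,829.46 = 10.68%.
Headline unemployment rate = 138.67 / 2,808.67 = 4.94%.

Broad underutilization rate ≈ 10.68%; headline unemployment rate ≈ 4.94%.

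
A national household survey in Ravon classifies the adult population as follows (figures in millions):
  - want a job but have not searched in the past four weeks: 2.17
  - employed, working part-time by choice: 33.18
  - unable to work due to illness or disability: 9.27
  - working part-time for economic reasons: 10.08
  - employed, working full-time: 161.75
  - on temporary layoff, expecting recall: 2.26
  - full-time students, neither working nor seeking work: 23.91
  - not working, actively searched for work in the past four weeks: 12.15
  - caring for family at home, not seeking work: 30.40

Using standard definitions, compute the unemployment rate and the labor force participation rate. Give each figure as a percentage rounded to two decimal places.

Unemployment rate ≈ 6.57%; labor force participation rate ≈ 76.94%.

Employed = 33.18 + 10.08 + 161.75 = 205.01 million (anyone who worked, including part-time for economic reasons, counts as employed).
Unemployed = 2.26 + 12.15 = 14.41 million (jobless and actively searching, or on temporary layoff).
Labor force = 205.01 + 14.41 = 219.42 million.
Not in labor force = 2.17 + 9.27 + 23.91 + 30.40 = 65.75 million (those not working and not actively searching are outside the labor force — including those who want a job but have given up searching).
Civilian working-age population = 219.42 + 65.75 = 285.17 million.
Unemployment rate = 14.41 / 219.42 = 6.57%.
Labor force participation rate = 219.42 / 285.17 = 76.94%.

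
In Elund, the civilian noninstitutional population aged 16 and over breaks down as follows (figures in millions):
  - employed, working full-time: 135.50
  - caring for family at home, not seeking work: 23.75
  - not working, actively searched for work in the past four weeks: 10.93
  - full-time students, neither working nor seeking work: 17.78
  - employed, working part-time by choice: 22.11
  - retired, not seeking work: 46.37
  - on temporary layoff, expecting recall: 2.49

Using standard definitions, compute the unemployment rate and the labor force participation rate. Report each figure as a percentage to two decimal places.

Unemployment rate ≈ 7.85%; labor force participation rate ≈ 66.05%.

Employed = 135.50 + 22.11 = 157.61 million.
Unemployed = 10.93 + 2.49 = 13.42 million (jobless and actively searching, or on temporary layoff).
Labor force = 157.61 + 13.42 = 171.03 million.
Not in labor force = 23.75 + 17.78 + 46.37 = 87.90 million (those not working and not actively searching are outside the labor force).
Civilian working-age population = 171.03 + 87.90 = 258.93 million.
Unemployment rate = 13.42 / 171.03 = 7.85%.
Labor force participation rate = 171.03 / 258.93 = 66.05%.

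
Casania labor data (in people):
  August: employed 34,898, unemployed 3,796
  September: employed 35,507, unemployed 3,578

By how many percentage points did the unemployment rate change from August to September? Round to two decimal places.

August: labor force = 34,898 + 3,796 = 38,694; u = 3,796/38,694 = 9.81%.
September: labor force = 35,507 + 3,578 = 39,085; u = 3,578/39,085 = 9.15%.
Change = 9.15% − 9.81% = −0.66 pp.

The unemployment rate changed by −0.66 percentage points.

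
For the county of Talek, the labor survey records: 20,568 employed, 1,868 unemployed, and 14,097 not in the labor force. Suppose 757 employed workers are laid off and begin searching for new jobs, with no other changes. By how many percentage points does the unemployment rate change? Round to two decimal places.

The unemployment rate changes by +3.37 percentage points.

Initially, labor force = 20,568 + 1,868 = 22,436, so u = 1,868/22,436 = 8.33%.
After the change, employed falls and unemployed rises by 757; labor force unchanged → E = 19,811, U = 2,625, labor force = 22,436.
New unemployment rate = 2,625 / 22,436 = 11.70%.
Change = 11.70% − 8.33% = +3.37 percentage points.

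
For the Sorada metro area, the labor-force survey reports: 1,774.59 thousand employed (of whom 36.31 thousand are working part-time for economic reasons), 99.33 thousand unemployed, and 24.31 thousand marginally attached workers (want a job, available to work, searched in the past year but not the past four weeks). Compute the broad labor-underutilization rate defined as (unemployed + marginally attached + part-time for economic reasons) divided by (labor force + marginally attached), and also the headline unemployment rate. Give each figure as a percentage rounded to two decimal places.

Labor force = 1,774.59 + 99.33 = 1,873.92 thousand.
Numerator = 99.33 + 24.31 + 36.31 = 159.95 thousand.
Denominator = 1,873.92 + 24.31 = 1,898.23 thousand.
Broad rate = 159.95 / 1,898.23 = 8.43%.
Headline unemployment rate = 99.33 / 1,873.92 = 5.30%.

Broad underutilization rate ≈ 8.43%; headline unemployment rate ≈ 5.30%.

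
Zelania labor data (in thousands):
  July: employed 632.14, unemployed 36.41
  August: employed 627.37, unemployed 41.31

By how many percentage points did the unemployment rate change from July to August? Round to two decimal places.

The unemployment rate changed by +0.73 percentage points.

July: labor force = 632.14 + 36.41 = 668.55; u = 36.41/668.55 = 5.45%.
August: labor force = 627.37 + 41.31 = 668.68; u = 41.31/668.68 = 6.18%.
Change = 6.18% − 5.45% = +0.73 pp.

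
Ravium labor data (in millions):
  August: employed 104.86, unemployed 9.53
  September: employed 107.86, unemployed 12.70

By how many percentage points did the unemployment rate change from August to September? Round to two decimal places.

August: labor force = 104.86 + 9.53 = 114.39; u = 9.53/114.39 = 8.33%.
September: labor force = 107.86 + 12.70 = 120.56; u = 12.70/120.56 = 10.53%.
Change = 10.53% − 8.33% = +2.20 pp.

The unemployment rate changed by +2.20 percentage points.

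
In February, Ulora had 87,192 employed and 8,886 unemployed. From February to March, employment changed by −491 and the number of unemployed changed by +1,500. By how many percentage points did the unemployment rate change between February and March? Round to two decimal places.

The unemployment rate changed by +1.45 percentage points.

February: labor force = 87,192 + 8,886 = 96,078; u = 8,886/96,078 = 9.25%.
March: labor force = 86,701 + 10,386 = 97,087; u = 10,386/97,087 = 10.70%.
Change = 10.70% − 9.25% = +1.45 pp.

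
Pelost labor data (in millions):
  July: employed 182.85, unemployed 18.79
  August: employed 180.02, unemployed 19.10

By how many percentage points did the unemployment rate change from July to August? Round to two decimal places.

The unemployment rate changed by +0.27 percentage points.

July: labor force = 182.85 + 18.79 = 201.64; u = 18.79/201.64 = 9.32%.
August: labor force = 180.02 + 19.10 = 199.12; u = 19.10/199.12 = 9.59%.
Change = 9.59% − 9.32% = +0.27 pp.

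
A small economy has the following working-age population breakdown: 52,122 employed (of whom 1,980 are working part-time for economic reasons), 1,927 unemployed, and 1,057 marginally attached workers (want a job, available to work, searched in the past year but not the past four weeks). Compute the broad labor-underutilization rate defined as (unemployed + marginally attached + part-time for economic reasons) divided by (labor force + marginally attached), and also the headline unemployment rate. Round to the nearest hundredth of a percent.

Labor force = 52,122 + 1,927 = 54,049.
Numerator = 1,927 + 1,057 + 1,980 = 4,964.
Denominator = 54,049 + 1,057 = 55,106.
Broad rate = 4,964 / 55,106 = 9.01%.
Headline unemployment rate = 1,927 / 54,049 = 3.57%.

Broad underutilization rate ≈ 9.01%; headline unemployment rate ≈ 3.57%.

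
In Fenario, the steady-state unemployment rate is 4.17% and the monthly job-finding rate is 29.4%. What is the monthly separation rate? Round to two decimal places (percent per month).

From u* = s/(s+f): s = u·f/(1−u).
s = 0.0417 × 29.4 / (1 − 0.0417) = 1.2260 / 0.9583 ≈ 1.28% per month.

Separation rate ≈ 1.28% per month.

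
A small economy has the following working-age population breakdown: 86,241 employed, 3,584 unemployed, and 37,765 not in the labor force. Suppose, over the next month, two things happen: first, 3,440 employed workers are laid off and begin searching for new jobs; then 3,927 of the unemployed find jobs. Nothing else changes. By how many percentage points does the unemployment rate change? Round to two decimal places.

The unemployment rate changes by −0.54 percentage points.

Initially, labor force = 86,241 + 3,584 = 89,825, so u = 3,584/89,825 = 3.99%.
After the first change, employed falls and unemployed rises by 3,440; labor force unchanged → E = 82,801, U = 7,024, labor force = 89,825.
After the second change, unemployed falls and employed rises by 3,927; labor force unchanged → E = 86,728, U = 3,097, labor force = 89,825.
New unemployment rate = 3,097 / 89,825 = 3.45%.
Change = 3.45% − 3.99% = −0.54 percentage points.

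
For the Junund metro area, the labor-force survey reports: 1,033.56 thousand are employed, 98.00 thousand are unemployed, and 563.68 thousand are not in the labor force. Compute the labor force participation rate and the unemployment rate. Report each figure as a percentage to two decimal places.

Labor force participation rate ≈ 66.75%; unemployment rate ≈ 8.66%.

Labor force = employed + unemployed = 1,033.56 + 98.00 = 1,131.56 thousand.
Working-age population = 1,131.56 + 563.68 = 1,695.24 thousand.
Unemployment rate = 98.00 / 1,131.56 = 8.66%.
Labor force participation rate = 1,131.56 / 1,695.24 = 66.75%.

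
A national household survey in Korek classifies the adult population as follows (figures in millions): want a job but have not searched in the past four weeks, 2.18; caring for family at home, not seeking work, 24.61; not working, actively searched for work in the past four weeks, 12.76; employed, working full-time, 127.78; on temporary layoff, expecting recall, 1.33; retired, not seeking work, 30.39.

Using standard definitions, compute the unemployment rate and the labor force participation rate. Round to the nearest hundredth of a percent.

Unemployment rate ≈ 9.93%; labor force participation rate ≈ 71.27%.

Employed = 127.78 million.
Unemployed = 12.76 + 1.33 = 14.09 million (jobless and actively searching, or on temporary layoff).
Labor force = 127.78 + 14.09 = 141.87 million.
Not in labor force = 2.18 + 24.61 + 30.39 = 57.18 million (those not working and not actively searching are outside the labor force — including those who want a job but have given up searching).
Civilian working-age population = 141.87 + 57.18 = 199.05 million.
Unemployment rate = 14.09 / 141.87 = 9.93%.
Labor force participation rate = 141.87 / 199.05 = 71.27%.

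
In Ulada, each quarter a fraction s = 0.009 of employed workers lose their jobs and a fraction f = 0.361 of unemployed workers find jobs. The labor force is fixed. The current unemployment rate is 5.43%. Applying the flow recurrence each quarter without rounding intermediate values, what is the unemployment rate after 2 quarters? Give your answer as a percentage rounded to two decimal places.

Unemployment rate after two quarters ≈ 3.62%.

With a fixed labor force, u_{t+1} = u_t + s·(1−u_t) − f·u_t = u_t·(1−s−f) + s.
Here 1−s−f = 0.630 and s = 0.009.
u_1 = 0.054300 × 0.630 + 0.009 = 0.043209.
u_2 = 0.043209 × 0.630 + 0.009 = 0.036222.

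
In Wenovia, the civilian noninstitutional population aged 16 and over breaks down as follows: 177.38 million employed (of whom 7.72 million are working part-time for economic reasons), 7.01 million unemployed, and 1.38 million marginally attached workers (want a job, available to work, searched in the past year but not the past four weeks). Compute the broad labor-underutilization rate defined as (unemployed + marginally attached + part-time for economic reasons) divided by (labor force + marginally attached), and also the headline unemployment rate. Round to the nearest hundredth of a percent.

Labor force = 177.38 + 7.01 = 184.39 million.
Numerator = 7.01 + 1.38 + 7.72 = 16.11 million.
Denominator = 184.39 + 1.38 = 185.77 million.
Broad rate = 16.11 / 185.77 = 8.67%.
Headline unemployment rate = 7.01 / 184.39 = 3.80%.

Broad underutilization rate ≈ 8.67%; headline unemployment rate ≈ 3.80%.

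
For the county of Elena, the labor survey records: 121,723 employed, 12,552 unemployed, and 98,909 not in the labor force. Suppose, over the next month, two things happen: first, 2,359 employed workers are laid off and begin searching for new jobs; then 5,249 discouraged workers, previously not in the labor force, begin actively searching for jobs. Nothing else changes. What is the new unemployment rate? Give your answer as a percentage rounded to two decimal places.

Initially, labor force = 121,723 + 12,552 = 134,275, so u = 12,552/134,275 = 9.35%.
After the first change, employed falls and unemployed rises by 2,359; labor force unchanged → E = 119,364, U = 14,911, labor force = 134,275.
After the second change, unemployed and labor force both rise by 5,249 → E = 119,364, U = 20,160, labor force = 139,524.
New unemployment rate = 20,160 / 139,524 = 14.45%.

New unemployment rate ≈ 14.45%.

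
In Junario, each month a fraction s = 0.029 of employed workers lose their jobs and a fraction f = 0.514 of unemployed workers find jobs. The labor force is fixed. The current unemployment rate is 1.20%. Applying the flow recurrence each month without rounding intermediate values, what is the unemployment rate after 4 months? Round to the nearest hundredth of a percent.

Unemployment rate after four months ≈ 5.16%.

With a fixed labor force, u_{t+1} = u_t + s·(1−u_t) − f·u_t = u_t·(1−s−f) + s.
Here 1−s−f = 0.457 and s = 0.029.
u_1 = 0.012000 × 0.457 + 0.029 = 0.034484.
u_2 = 0.034484 × 0.457 + 0.029 = 0.044759.
u_3 = 0.044759 × 0.457 + 0.029 = 0.049455.
u_4 = 0.049455 × 0.457 + 0.029 = 0.051601.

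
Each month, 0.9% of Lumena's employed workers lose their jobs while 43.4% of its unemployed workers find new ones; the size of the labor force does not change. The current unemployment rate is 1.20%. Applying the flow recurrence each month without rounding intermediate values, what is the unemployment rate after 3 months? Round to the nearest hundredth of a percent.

Unemployment rate after three months ≈ 1.89%.

With a fixed labor force, u_{t+1} = u_t + s·(1−u_t) − f·u_t = u_t·(1−s−f) + s.
Here 1−s−f = 0.557 and s = 0.009.
u_1 = 0.012000 × 0.557 + 0.009 = 0.015684.
u_2 = 0.015684 × 0.557 + 0.009 = 0.017736.
u_3 = 0.017736 × 0.557 + 0.009 = 0.018879.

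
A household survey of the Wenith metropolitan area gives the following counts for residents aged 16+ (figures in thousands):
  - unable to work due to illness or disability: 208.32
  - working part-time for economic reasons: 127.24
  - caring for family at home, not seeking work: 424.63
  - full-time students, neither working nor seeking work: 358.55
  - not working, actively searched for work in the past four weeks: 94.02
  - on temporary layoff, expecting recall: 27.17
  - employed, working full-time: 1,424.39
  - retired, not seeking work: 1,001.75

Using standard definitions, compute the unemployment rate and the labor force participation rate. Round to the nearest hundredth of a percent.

Unemployment rate ≈ 7.24%; labor force participation rate ≈ 45.63%.

Employed = 127.24 + 1,424.39 = 1,551.63 thousand (anyone who worked, including part-time for economic reasons, counts as employed).
Unemployed = 94.02 + 27.17 = 121.19 thousand (jobless and actively searching, or on temporary layoff).
Labor force = 1,551.63 + 121.19 = 1,672.82 thousand.
Not in labor force = 208.32 + 424.63 + 358.55 + 1,001.75 = 1,993.25 thousand (those not working and not actively searching are outside the labor force).
Civilian working-age population = 1,672.82 + 1,993.25 = 3,666.07 thousand.
Unemployment rate = 121.19 / 1,672.82 = 7.24%.
Labor force participation rate = 1,672.82 / 3,666.07 = 45.63%.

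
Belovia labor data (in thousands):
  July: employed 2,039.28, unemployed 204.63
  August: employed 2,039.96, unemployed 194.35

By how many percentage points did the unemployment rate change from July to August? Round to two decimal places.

July: labor force = 2,039.28 + 204.63 = 2,243.91; u = 204.63/2,243.91 = 9.12%.
August: labor force = 2,039.96 + 194.35 = 2,234.31; u = 194.35/2,234.31 = 8.70%.
Change = 8.70% − 9.12% = −0.42 pp.

The unemployment rate changed by −0.42 percentage points.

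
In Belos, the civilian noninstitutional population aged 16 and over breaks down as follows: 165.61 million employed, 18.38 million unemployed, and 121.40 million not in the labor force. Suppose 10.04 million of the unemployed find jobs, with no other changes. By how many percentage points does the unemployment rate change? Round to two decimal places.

Initially, labor force = 165.61 + 18.38 = 183.99 million, so u = 18.38/183.99 = 9.99%.
After the change, unemployed falls and employed rises by 10.04; labor force unchanged → E = 175.65, U = 8.34, labor force = 183.99 million.
New unemployment rate = 8.34 / 183.99 = 4.53%.
Change = 4.53% − 9.99% = −5.46 percentage points.

The unemployment rate changes by −5.46 percentage points.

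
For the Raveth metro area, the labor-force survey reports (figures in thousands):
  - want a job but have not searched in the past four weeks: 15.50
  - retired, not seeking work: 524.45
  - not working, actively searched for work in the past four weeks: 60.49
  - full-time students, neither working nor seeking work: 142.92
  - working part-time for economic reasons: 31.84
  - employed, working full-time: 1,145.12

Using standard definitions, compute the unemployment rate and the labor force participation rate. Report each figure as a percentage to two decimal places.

Unemployment rate ≈ 4.89%; labor force participation rate ≈ 64.44%.

Employed = 31.84 + 1,145.12 = 1,176.96 thousand (anyone who worked, including part-time for economic reasons, counts as employed).
Unemployed = 60.49 thousand.
Labor force = 1,176.96 + 60.49 = 1,237.45 thousand.
Not in labor force = 15.50 + 524.45 + 142.92 = 682.87 thousand (those not working and not actively searching are outside the labor force — including those who want a job but have given up searching).
Civilian working-age population = 1,237.45 + 682.87 = 1,920.32 thousand.
Unemployment rate = 60.49 / 1,237.45 = 4.89%.
Labor force participation rate = 1,237.45 / 1,920.32 = 64.44%.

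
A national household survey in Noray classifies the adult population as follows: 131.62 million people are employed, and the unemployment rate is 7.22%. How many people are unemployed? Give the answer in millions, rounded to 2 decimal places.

Let U be the number unemployed. The labor force is E + U, and U/(E+U) = 0.0722.
So U = 0.0722 × 131.62 / (1 − 0.0722) = 9.5030 / 0.9278 ≈ 10.24 million.

About 10.24 million are unemployed.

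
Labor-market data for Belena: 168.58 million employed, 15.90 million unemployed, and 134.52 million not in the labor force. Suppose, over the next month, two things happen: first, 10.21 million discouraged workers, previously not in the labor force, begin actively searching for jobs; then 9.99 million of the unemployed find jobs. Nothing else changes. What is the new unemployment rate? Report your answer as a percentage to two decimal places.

New unemployment rate ≈ 8.28%.

Initially, labor force = 168.58 + 15.90 = 184.48 million, so u = 15.90/184.48 = 8.62%.
After the first change, unemployed and labor force both rise by 10.21 → E = 168.58, U = 26.11, labor force = 194.69 million.
After the second change, unemployed falls and employed rises by 9.99; labor force unchanged → E = 178.57, U = 16.12, labor force = 194.69 million.
New unemployment rate = 16.12 / 194.69 = 8.28%.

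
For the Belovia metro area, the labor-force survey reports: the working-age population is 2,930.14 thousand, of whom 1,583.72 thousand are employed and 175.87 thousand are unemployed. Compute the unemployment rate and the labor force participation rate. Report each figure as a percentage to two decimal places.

Unemployment rate ≈ 9.99%; labor force participation rate ≈ 60.05%.

Labor force = employed + unemployed = 1,583.72 + 175.87 = 1,759.59 thousand.
Unemployment rate = 175.87 / 1,759.59 = 9.99%.
Labor force participation rate = 1,759.59 / 2,930.14 = 60.05%.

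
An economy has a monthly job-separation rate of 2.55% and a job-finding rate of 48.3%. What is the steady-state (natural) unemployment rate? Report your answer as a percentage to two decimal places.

Steady-state unemployment rate ≈ 5.01%.

At steady state the flows balance: s·E = f·U, so U/(E+U) = s/(s+f).
u* = 2.55 / (2.55 + 48.3) = 2.55 / 50.85 = 5.01%.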